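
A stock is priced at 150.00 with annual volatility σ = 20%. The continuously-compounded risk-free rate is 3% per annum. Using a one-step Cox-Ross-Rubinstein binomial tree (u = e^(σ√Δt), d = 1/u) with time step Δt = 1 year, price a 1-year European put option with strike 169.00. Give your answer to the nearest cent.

21.26

CRR parameters: u = e^(σ√Δt) = e^(0.2·√1) = 1.2214, d = 1/u = 0.8187
Per-period rate: rΔt = 0.03·1 = 0.03, so R = e^0.03 = 1.0305
Risk-neutral probability p = (e^0.03 − 0.8187)/(1.2214 − 0.8187) = 0.2117/0.4027 = 0.5258
Terminal stock prices: S_u = 183.2, S_d = 122.8
Terminal payoffs (K − S): max(-14.21, 0) = 0, max(46.19, 0) = 46.19
Node 0 (S = 150): V_0 = e^(−0.03)·[0.5258·0.0000 + 0.4742·46.1904] = 21.2563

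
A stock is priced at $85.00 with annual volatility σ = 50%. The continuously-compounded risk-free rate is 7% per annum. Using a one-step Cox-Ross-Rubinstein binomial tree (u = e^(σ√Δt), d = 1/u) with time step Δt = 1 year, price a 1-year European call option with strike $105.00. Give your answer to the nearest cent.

$14.65

CRR parameters: u = e^(σ√Δt) = e^(0.5·√1) = 1.6487, d = 1/u = 0.6065
Per-period rate: rΔt = 0.07·1 = 0.07, so R = e^0.07 = 1.0725
Risk-neutral probability p = (e^0.07 − 0.6065)/(1.6487 − 0.6065) = 0.4660/1.0422 = 0.4471
Terminal stock prices: S_u = 140.1, S_d = 51.56
Terminal payoffs (S − K): max(35.14, 0) = 35.14, max(-53.44, 0) = 0
Node 0 (S = 85): V_0 = e^(−0.07)·[0.4471·35.1413 + 0.5529·0.0000] = 14.6499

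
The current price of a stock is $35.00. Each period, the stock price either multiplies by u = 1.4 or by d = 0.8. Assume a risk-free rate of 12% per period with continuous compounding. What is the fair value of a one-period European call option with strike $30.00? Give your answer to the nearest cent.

$9.20

Risk-neutral probability p = (e^0.12 − 0.8)/(1.4 − 0.8) = 0.3275/0.6000 = 0.5458
Terminal stock prices: S_u = 49, S_d = 28
Terminal payoffs (S − K): max(19, 0) = 19, max(-2, 0) = 0
Node 0 (S = 35): V_0 = e^(−0.12)·[0.5458·19.0000 + 0.4542·0.0000] = 9.1980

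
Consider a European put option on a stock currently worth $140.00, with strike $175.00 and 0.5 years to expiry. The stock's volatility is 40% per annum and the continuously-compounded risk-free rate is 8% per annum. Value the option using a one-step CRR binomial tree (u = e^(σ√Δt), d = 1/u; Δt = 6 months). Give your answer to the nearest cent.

CRR parameters: u = e^(σ√Δt) = e^(0.4·√0.5) = 1.3269, d = 1/u = 0.7536
Per-period rate: rΔt = 0.08·0.5 = 0.04, so R = e^0.04 = 1.0408
Risk-neutral probability p = (e^0.04 − 0.7536)/(1.3269 − 0.7536) = 0.2872/0.5733 = 0.5009
Terminal stock prices: S_u = 185.8, S_d = 105.5
Terminal payoffs (K − S): max(-10.77, 0) = 0, max(69.49, 0) = 69.49
Node 0 (S = 140): V_0 = e^(−0.04)·[0.5009·0.0000 + 0.4991·69.4906] = 33.3196

$33.32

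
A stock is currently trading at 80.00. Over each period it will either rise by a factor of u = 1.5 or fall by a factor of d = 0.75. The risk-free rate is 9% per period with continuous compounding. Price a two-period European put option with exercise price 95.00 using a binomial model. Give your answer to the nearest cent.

14.30

Risk-neutral probability p = (e^0.09 − 0.75)/(1.5 − 0.75) = 0.3442/0.7500 = 0.4589
Terminal stock prices: S_uu = 180, S_ud = 90, S_dd = 45
Terminal payoffs (K − S): max(-85, 0) = 0, max(5, 0) = 5, max(50, 0) = 50
Node u (S = 120): V_u = e^(−0.09)·[0.4589·0.0000 + 0.5411·5.0000] = 2.4726
Node d (S = 60): V_d = e^(−0.09)·[0.4589·5.0000 + 0.5411·50.0000] = 26.8235
Node 0 (S = 80): V_0 = e^(−0.09)·[0.4589·2.4726 + 0.5411·26.8235] = 14.3020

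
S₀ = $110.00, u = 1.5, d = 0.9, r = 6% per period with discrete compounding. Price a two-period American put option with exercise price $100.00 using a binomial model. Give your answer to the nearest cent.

$5.22

Risk-neutral probability p = (1 + 0.06 − 0.9)/(1.5 − 0.9) = 0.1600/0.6000 = 0.2667
Terminal stock prices: S_uu = 247.5, S_ud = 148.5, S_dd = 89.1
Terminal payoffs (K − S): max(-147.5, 0) = 0, max(-48.5, 0) = 0, max(10.9, 0) = 10.9
Node u (S = 165): continuation = 1/1.06·[0.2667·0.0000 + 0.7333·0.0000] = 0.0000; exercise value = 0.0000 ≤ continuation, so V_u = 0.0000
Node d (S = 99): continuation = 1/1.06·[0.2667·0.0000 + 0.7333·10.9000] = 7.5409; exercise value = 1.0000 ≤ continuation, so V_d = 7.5409
Node 0 (S = 110): continuation = 1/1.06·[0.2667·0.0000 + 0.7333·7.5409] = 5.2170; exercise value = 0.0000 ≤ continuation, so V_0 = 5.2170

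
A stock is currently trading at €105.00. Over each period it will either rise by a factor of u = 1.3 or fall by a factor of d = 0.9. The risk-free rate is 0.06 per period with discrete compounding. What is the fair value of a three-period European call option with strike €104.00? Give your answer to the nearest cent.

Risk-neutral probability p = (1 + 0.06 − 0.9)/(1.3 − 0.9) = 0.1600/0.4000 = 0.4000
Terminal stock prices: S_uuu = 230.7, S_uud = 159.7, S_udd = 110.6, S_ddd = 76.55
Terminal payoffs (S − K): max(126.7, 0) = 126.7, max(55.71, 0) = 55.71, max(6.565, 0) = 6.565, max(-27.45, 0) = 0
Node uu (S = 177.5): V_uu = 1/1.06·[0.4000·126.6850 + 0.6000·55.7050] = 79.3368
Node ud (S = 122.9): V_ud = 1/1.06·[0.4000·55.7050 + 0.6000·6.5650] = 24.7368
Node dd (S = 85.05): V_dd = 1/1.06·[0.4000·6.5650 + 0.6000·0.0000] = 2.4774
Node u (S = 136.5): V_u = 1/1.06·[0.4000·79.3368 + 0.6000·24.7368] = 43.9404
Node d (S = 94.5): V_d = 1/1.06·[0.4000·24.7368 + 0.6000·2.4774] = 10.7369
Node 0 (S = 105): V_0 = 1/1.06·[0.4000·43.9404 + 0.6000·10.7369] = 22.6588

€22.66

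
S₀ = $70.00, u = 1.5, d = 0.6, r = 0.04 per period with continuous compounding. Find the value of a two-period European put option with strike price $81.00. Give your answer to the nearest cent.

Risk-neutral probability p = (e^0.04 − 0.6)/(1.5 − 0.6) = 0.4408/0.9000 = 0.4898
Terminal stock prices: S_uu = 157.5, S_ud = 63, S_dd = 25.2
Terminal payoffs (K − S): max(-76.5, 0) = 0, max(18, 0) = 18, max(55.8, 0) = 55.8
Node u (S = 105): V_u = e^(−0.04)·[0.4898·0.0000 + 0.5102·18.0000] = 8.8237
Node d (S = 42): V_d = e^(−0.04)·[0.4898·18.0000 + 0.5102·55.8000] = 35.8239
Node 0 (S = 70): V_0 = e^(−0.04)·[0.4898·8.8237 + 0.5102·35.8239] = 21.7134

$21.71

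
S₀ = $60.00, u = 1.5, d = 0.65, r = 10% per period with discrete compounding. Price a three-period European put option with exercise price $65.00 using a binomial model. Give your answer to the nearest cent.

$10.93

Risk-neutral probability p = (1 + 0.1 − 0.65)/(1.5 − 0.65) = 0.4500/0.8500 = 0.5294
Terminal stock prices: S_uuu = 202.5, S_uud = 87.75, S_udd = 38.03, S_ddd = 16.48
Terminal payoffs (K − S): max(-137.5, 0) = 0, max(-22.75, 0) = 0, max(26.97, 0) = 26.97, max(48.52, 0) = 48.52
Node uu (S = 135): V_uu = 1/1.1·[0.5294·0.0000 + 0.4706·0.0000] = 0.0000
Node ud (S = 58.5): V_ud = 1/1.1·[0.5294·0.0000 + 0.4706·26.9750] = 11.5401
Node dd (S = 25.35): V_dd = 1/1.1·[0.5294·26.9750 + 0.4706·48.5225] = 33.7409
Node u (S = 90): V_u = 1/1.1·[0.5294·0.0000 + 0.4706·11.5401] = 4.9369
Node d (S = 39): V_d = 1/1.1·[0.5294·11.5401 + 0.4706·33.7409] = 19.9887
Node 0 (S = 60): V_0 = 1/1.1·[0.5294·4.9369 + 0.4706·19.9887] = 10.9274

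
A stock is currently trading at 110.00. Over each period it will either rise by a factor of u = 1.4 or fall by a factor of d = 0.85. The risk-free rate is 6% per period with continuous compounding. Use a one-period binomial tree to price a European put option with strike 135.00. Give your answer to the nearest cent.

Risk-neutral probability p = (e^0.06 − 0.85)/(1.4 − 0.85) = 0.2118/0.5500 = 0.3852
Terminal stock prices: S_u = 154, S_d = 93.5
Terminal payoffs (K − S): max(-19, 0) = 0, max(41.5, 0) = 41.5
Node 0 (S = 110): V_0 = e^(−0.06)·[0.3852·0.0000 + 0.6148·41.5000] = 24.0300

24.03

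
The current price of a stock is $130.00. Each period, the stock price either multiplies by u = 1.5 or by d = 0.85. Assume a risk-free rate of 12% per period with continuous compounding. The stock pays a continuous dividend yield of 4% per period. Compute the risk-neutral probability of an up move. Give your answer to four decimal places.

Per-period risk-free factor R = e^0.12 = 1.1275; dividend-adjusted growth = e^(0.12−0.04) = 1.0833.
Risk-neutral probability p = (1.0833 − 0.85)/(1.5 − 0.85) = 0.2333/0.6500 = 0.3589

p = 0.3589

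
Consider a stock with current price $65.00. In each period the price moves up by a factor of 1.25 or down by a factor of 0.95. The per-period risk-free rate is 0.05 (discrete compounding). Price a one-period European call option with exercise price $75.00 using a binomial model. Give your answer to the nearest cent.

Risk-neutral probability p = (1 + 0.05 − 0.95)/(1.25 − 0.95) = 0.1000/0.3000 = 0.3333
Terminal stock prices: S_u = 81.25, S_d = 61.75
Terminal payoffs (S − K): max(6.25, 0) = 6.25, max(-13.25, 0) = 0
Node 0 (S = 65): V_0 = 1/1.05·[0.3333·6.2500 + 0.6667·0.0000] = 1.9841

$1.98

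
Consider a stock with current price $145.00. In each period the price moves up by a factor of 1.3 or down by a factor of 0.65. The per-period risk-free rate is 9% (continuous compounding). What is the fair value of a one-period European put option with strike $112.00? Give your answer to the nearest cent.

$5.14

Risk-neutral probability p = (e^0.09 − 0.65)/(1.3 − 0.65) = 0.4442/0.6500 = 0.6833
Terminal stock prices: S_u = 188.5, S_d = 94.25
Terminal payoffs (K − S): max(-76.5, 0) = 0, max(17.75, 0) = 17.75
Node 0 (S = 145): V_0 = e^(−0.09)·[0.6833·0.0000 + 0.3167·17.7500] = 5.1369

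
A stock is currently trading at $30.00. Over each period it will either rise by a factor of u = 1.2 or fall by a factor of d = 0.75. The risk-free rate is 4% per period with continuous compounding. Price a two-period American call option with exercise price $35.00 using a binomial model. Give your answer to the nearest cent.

$3.16

Risk-neutral probability p = (e^0.04 − 0.75)/(1.2 − 0.75) = 0.2908/0.4500 = 0.6462
Terminal stock prices: S_uu = 43.2, S_ud = 27, S_dd = 16.88
Terminal payoffs (S − K): max(8.2, 0) = 8.2, max(-8, 0) = 0, max(-18.12, 0) = 0
Node u (S = 36): continuation = e^(−0.04)·[0.6462·8.2000 + 0.3538·0.0000] = 5.0914; exercise value = 1.0000 ≤ continuation, so V_u = 5.0914
Node d (S = 22.5): continuation = e^(−0.04)·[0.6462·0.0000 + 0.3538·0.0000] = 0.0000; exercise value = 0.0000 ≤ continuation, so V_d = 0.0000
Node 0 (S = 30): continuation = e^(−0.04)·[0.6462·5.0914 + 0.3538·0.0000] = 3.1613; exercise value = 0.0000 ≤ continuation, so V_0 = 3.1613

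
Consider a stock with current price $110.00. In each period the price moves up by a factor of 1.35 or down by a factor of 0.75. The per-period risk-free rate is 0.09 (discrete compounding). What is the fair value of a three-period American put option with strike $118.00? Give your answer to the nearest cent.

Risk-neutral probability p = (1 + 0.09 − 0.75)/(1.35 − 0.75) = 0.3400/0.6000 = 0.5667
Terminal stock prices: S_uuu = 270.6, S_uud = 150.4, S_udd = 83.53, S_ddd = 46.41
Terminal payoffs (K − S): max(-152.6, 0) = 0, max(-32.36, 0) = 0, max(34.47, 0) = 34.47, max(71.59, 0) = 71.59
Node uu (S = 200.5): continuation = 1/1.09·[0.5667·0.0000 + 0.4333·0.0000] = 0.0000; exercise value = 0.0000 ≤ continuation, so V_uu = 0.0000
Node ud (S = 111.4): continuation = 1/1.09·[0.5667·0.0000 + 0.4333·34.4688] = 13.7032; exercise value = 6.6250 ≤ continuation, so V_ud = 13.7032
Node dd (S = 61.88): continuation = 1/1.09·[0.5667·34.4688 + 0.4333·71.5938] = 46.3819; exercise value = 56.1250 > continuation, so V_dd = 56.1250 (exercise)
Node u (S = 148.5): continuation = 1/1.09·[0.5667·0.0000 + 0.4333·13.7032] = 5.4477; exercise value = 0.0000 ≤ continuation, so V_u = 5.4477
Node d (S = 82.5): continuation = 1/1.09·[0.5667·13.7032 + 0.4333·56.1250] = 29.4367; exercise value = 35.5000 > continuation, so V_d = 35.5000 (exercise)
Node 0 (S = 110): continuation = 1/1.09·[0.5667·5.4477 + 0.4333·35.5000] = 16.9453; exercise value = 8.0000 ≤ continuation, so V_0 = 16.9453

$16.95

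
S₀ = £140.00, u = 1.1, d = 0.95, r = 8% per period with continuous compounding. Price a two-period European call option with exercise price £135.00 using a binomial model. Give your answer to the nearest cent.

£25.05

Risk-neutral probability p = (e^0.08 − 0.95)/(1.1 − 0.95) = 0.1333/0.1500 = 0.8886
Terminal stock prices: S_uu = 169.4, S_ud = 146.3, S_dd = 126.3
Terminal payoffs (S − K): max(34.4, 0) = 34.4, max(11.3, 0) = 11.3, max(-8.65, 0) = 0
Node u (S = 154): V_u = e^(−0.08)·[0.8886·34.4000 + 0.1114·11.3000] = 29.3793
Node d (S = 133): V_d = e^(−0.08)·[0.8886·11.3000 + 0.1114·0.0000] = 9.2690
Node 0 (S = 140): V_0 = e^(−0.08)·[0.8886·29.3793 + 0.1114·9.2690] = 25.0521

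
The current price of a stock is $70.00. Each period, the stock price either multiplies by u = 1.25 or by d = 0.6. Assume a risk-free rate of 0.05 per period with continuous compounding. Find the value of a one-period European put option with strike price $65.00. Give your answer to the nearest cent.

$6.69

Risk-neutral probability p = (e^0.05 − 0.6)/(1.25 − 0.6) = 0.4513/0.6500 = 0.6943
Terminal stock prices: S_u = 87.5, S_d = 42
Terminal payoffs (K − S): max(-22.5, 0) = 0, max(23, 0) = 23
Node 0 (S = 70): V_0 = e^(−0.05)·[0.6943·0.0000 + 0.3057·23.0000] = 6.6890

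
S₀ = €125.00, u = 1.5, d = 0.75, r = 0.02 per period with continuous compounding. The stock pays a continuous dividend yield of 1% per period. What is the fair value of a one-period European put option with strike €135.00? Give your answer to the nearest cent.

Per-period risk-free factor R = e^0.02 = 1.0202; dividend-adjusted growth = e^(0.02−0.01) = 1.0101.
Risk-neutral probability p = (1.0101 − 0.75)/(1.5 − 0.75) = 0.2601/0.7500 = 0.3467
Terminal stock prices: S_u = 187.5, S_d = 93.75
Terminal payoffs (K − S): max(-52.5, 0) = 0, max(41.25, 0) = 41.25
Node 0 (S = 125): V_0 = e^(−0.02)·[0.3467·0.0000 + 0.6533·41.2500] = 26.4136

€26.41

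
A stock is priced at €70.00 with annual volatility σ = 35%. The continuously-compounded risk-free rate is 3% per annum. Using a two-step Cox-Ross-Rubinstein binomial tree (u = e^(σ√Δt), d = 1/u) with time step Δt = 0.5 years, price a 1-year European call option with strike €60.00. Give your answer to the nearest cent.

€16.52

CRR parameters: u = e^(σ√Δt) = e^(0.35·√0.5) = 1.2808, d = 1/u = 0.7808
Per-period rate: rΔt = 0.03·0.5 = 0.015, so R = e^0.015 = 1.0151
Risk-neutral probability p = (e^0.015 − 0.7808)/(1.2808 − 0.7808) = 0.2344/0.5000 = 0.4687
Terminal stock prices: S_uu = 114.8, S_ud = 70, S_dd = 42.67
Terminal payoffs (S − K): max(54.83, 0) = 54.83, max(10, 0) = 10, max(-17.33, 0) = 0
Node u (S = 89.66): V_u = e^(−0.015)·[0.4687·54.8320 + 0.5313·10.0000] = 30.5495
Node d (S = 54.65): V_d = e^(−0.015)·[0.4687·10.0000 + 0.5313·0.0000] = 4.6169
Node 0 (S = 70): V_0 = e^(−0.015)·[0.4687·30.5495 + 0.5313·4.6169] = 16.5209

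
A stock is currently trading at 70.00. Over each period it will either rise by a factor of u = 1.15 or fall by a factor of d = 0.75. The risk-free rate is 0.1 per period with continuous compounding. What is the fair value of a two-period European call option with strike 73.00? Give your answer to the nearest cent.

Risk-neutral probability p = (e^0.1 − 0.75)/(1.15 − 0.75) = 0.3552/0.4000 = 0.8879
Terminal stock prices: S_uu = 92.57, S_ud = 60.38, S_dd = 39.38
Terminal payoffs (S − K): max(19.57, 0) = 19.57, max(-12.62, 0) = 0, max(-33.62, 0) = 0
Node u (S = 80.5): V_u = e^(−0.1)·[0.8879·19.5750 + 0.1121·0.0000] = 15.7271
Node d (S = 52.5): V_d = e^(−0.1)·[0.8879·0.0000 + 0.1121·0.0000] = 0.0000
Node 0 (S = 70): V_0 = e^(−0.1)·[0.8879·15.7271 + 0.1121·0.0000] = 12.6357

12.64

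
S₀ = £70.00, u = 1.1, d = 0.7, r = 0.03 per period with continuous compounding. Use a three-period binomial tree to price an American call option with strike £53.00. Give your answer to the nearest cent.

£22.75

Risk-neutral probability p = (e^0.03 − 0.7)/(1.1 − 0.7) = 0.3305/0.4000 = 0.8261
Terminal stock prices: S_uuu = 93.17, S_uud = 59.29, S_udd = 37.73, S_ddd = 24.01
Terminal payoffs (S − K): max(40.17, 0) = 40.17, max(6.29, 0) = 6.29, max(-15.27, 0) = 0, max(-28.99, 0) = 0
Node uu (S = 84.7): continuation = e^(−0.03)·[0.8261·40.1700 + 0.1739·6.2900] = 33.2664; exercise value = 31.7000 ≤ continuation, so V_uu = 33.2664
Node ud (S = 53.9): continuation = e^(−0.03)·[0.8261·6.2900 + 0.1739·0.0000] = 5.0428; exercise value = 0.9000 ≤ continuation, so V_ud = 5.0428
Node dd (S = 34.3): continuation = e^(−0.03)·[0.8261·0.0000 + 0.1739·0.0000] = 0.0000; exercise value = 0.0000 ≤ continuation, so V_dd = 0.0000
Node u (S = 77): continuation = e^(−0.03)·[0.8261·33.2664 + 0.1739·5.0428] = 27.5212; exercise value = 24.0000 ≤ continuation, so V_u = 27.5212
Node d (S = 49): continuation = e^(−0.03)·[0.8261·5.0428 + 0.1739·0.0000] = 4.0429; exercise value = 0.0000 ≤ continuation, so V_d = 4.0429
Node 0 (S = 70): continuation = e^(−0.03)·[0.8261·27.5212 + 0.1739·4.0429] = 22.7464; exercise value = 17.0000 ≤ continuation, so V_0 = 22.7464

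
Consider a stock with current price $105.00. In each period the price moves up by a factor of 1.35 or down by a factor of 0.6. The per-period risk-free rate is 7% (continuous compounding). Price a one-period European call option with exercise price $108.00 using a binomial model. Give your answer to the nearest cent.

$19.83

Risk-neutral probability p = (e^0.07 − 0.6)/(1.35 − 0.6) = 0.4725/0.7500 = 0.6300
Terminal stock prices: S_u = 141.8, S_d = 63
Terminal payoffs (S − K): max(33.75, 0) = 33.75, max(-45, 0) = 0
Node 0 (S = 105): V_0 = e^(−0.07)·[0.6300·33.7500 + 0.3700·0.0000] = 19.8254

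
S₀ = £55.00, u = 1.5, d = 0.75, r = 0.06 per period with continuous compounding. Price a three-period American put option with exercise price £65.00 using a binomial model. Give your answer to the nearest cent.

Risk-neutral probability p = (e^0.06 − 0.75)/(1.5 − 0.75) = 0.3118/0.7500 = 0.4158
Terminal stock prices: S_uuu = 185.6, S_uud = 92.81, S_udd = 46.41, S_ddd = 23.2
Terminal payoffs (K − S): max(-120.6, 0) = 0, max(-27.81, 0) = 0, max(18.59, 0) = 18.59, max(41.8, 0) = 41.8
Node uu (S = 123.8): continuation = e^(−0.06)·[0.4158·0.0000 + 0.5842·0.0000] = 0.0000; exercise value = 0.0000 ≤ continuation, so V_uu = 0.0000
Node ud (S = 61.88): continuation = e^(−0.06)·[0.4158·0.0000 + 0.5842·18.5938] = 10.2302; exercise value = 3.1250 ≤ continuation, so V_ud = 10.2302
Node dd (S = 30.94): continuation = e^(−0.06)·[0.4158·18.5938 + 0.5842·41.7969] = 30.2772; exercise value = 34.0625 > continuation, so V_dd = 34.0625 (exercise)
Node u (S = 82.5): continuation = e^(−0.06)·[0.4158·0.0000 + 0.5842·10.2302] = 5.6286; exercise value = 0.0000 ≤ continuation, so V_u = 5.6286
Node d (S = 41.25): continuation = e^(−0.06)·[0.4158·10.2302 + 0.5842·34.0625] = 22.7469; exercise value = 23.7500 > continuation, so V_d = 23.7500 (exercise)
Node 0 (S = 55): continuation = e^(−0.06)·[0.4158·5.6286 + 0.5842·23.7500] = 15.2711; exercise value = 10.0000 ≤ continuation, so V_0 = 15.2711

£15.27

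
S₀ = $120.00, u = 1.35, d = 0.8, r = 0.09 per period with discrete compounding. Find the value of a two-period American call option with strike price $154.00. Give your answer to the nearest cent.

Risk-neutral probability p = (1 + 0.09 − 0.8)/(1.35 − 0.8) = 0.2900/0.5500 = 0.5273
Terminal stock prices: S_uu = 218.7, S_ud = 129.6, S_dd = 76.8
Terminal payoffs (S − K): max(64.7, 0) = 64.7, max(-24.4, 0) = 0, max(-77.2, 0) = 0
Node u (S = 162): continuation = 1/1.09·[0.5273·64.7000 + 0.4727·0.0000] = 31.2977; exercise value = 8.0000 ≤ continuation, so V_u = 31.2977
Node d (S = 96): continuation = 1/1.09·[0.5273·0.0000 + 0.4727·0.0000] = 0.0000; exercise value = 0.0000 ≤ continuation, so V_d = 0.0000
Node 0 (S = 120): continuation = 1/1.09·[0.5273·31.2977 + 0.4727·0.0000] = 15.1399; exercise value = 0.0000 ≤ continuation, so V_0 = 15.1399

$15.14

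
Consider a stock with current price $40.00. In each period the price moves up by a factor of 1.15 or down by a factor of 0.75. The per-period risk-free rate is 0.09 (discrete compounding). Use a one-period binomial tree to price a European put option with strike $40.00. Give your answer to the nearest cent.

Risk-neutral probability p = (1 + 0.09 − 0.75)/(1.15 − 0.75) = 0.3400/0.4000 = 0.8500
Terminal stock prices: S_u = 46, S_d = 30
Terminal payoffs (K − S): max(-6, 0) = 0, max(10, 0) = 10
Node 0 (S = 40): V_0 = 1/1.09·[0.8500·0.0000 + 0.1500·10.0000] = 1.3761

$1.38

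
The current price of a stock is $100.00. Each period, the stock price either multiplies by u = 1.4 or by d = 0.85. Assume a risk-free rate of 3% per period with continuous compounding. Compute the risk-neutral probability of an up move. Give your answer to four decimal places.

Risk-neutral probability p = (e^0.03 − 0.85)/(1.4 − 0.85) = 0.1805/0.5500 = 0.3281

p = 0.3281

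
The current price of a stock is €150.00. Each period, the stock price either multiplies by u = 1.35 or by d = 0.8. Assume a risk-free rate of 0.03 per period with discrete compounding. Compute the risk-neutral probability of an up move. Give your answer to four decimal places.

Risk-neutral probability p = (1 + 0.03 − 0.8)/(1.35 − 0.8) = 0.2300/0.5500 = 0.4182

p = 0.4182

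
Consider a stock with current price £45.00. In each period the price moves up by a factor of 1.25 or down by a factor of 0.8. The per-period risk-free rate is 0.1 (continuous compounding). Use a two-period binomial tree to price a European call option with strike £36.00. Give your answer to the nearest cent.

£16.14

Risk-neutral probability p = (e^0.1 − 0.8)/(1.25 − 0.8) = 0.3052/0.4500 = 0.6782
Terminal stock prices: S_uu = 70.31, S_ud = 45, S_dd = 28.8
Terminal payoffs (S − K): max(34.31, 0) = 34.31, max(9, 0) = 9, max(-7.2, 0) = 0
Node u (S = 56.25): V_u = e^(−0.1)·[0.6782·34.3125 + 0.3218·9.0000] = 23.6759
Node d (S = 36): V_d = e^(−0.1)·[0.6782·9.0000 + 0.3218·0.0000] = 5.5226
Node 0 (S = 45): V_0 = e^(−0.1)·[0.6782·23.6759 + 0.3218·5.5226] = 16.1363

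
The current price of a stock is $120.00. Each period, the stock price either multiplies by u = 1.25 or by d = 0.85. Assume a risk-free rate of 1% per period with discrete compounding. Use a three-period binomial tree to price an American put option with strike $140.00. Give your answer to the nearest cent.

$27.65

Risk-neutral probability p = (1 + 0.01 − 0.85)/(1.25 − 0.85) = 0.1600/0.4000 = 0.4000
Terminal stock prices: S_uuu = 234.4, S_uud = 159.4, S_udd = 108.4, S_ddd = 73.69
Terminal payoffs (K − S): max(-94.38, 0) = 0, max(-19.38, 0) = 0, max(31.63, 0) = 31.63, max(66.31, 0) = 66.31
Node uu (S = 187.5): continuation = 1/1.01·[0.4000·0.0000 + 0.6000·0.0000] = 0.0000; exercise value = 0.0000 ≤ continuation, so V_uu = 0.0000
Node ud (S = 127.5): continuation = 1/1.01·[0.4000·0.0000 + 0.6000·31.6250] = 18.7871; exercise value = 12.5000 ≤ continuation, so V_ud = 18.7871
Node dd (S = 86.7): continuation = 1/1.01·[0.4000·31.6250 + 0.6000·66.3050] = 51.9139; exercise value = 53.3000 > continuation, so V_dd = 53.3000 (exercise)
Node u (S = 150): continuation = 1/1.01·[0.4000·0.0000 + 0.6000·18.7871] = 11.1607; exercise value = 0.0000 ≤ continuation, so V_u = 11.1607
Node d (S = 102): continuation = 1/1.01·[0.4000·18.7871 + 0.6000·53.3000] = 39.1038; exercise value = 38.0000 ≤ continuation, so V_d = 39.1038
Node 0 (S = 120): continuation = 1/1.01·[0.4000·11.1607 + 0.6000·39.1038] = 27.6501; exercise value = 20.0000 ≤ continuation, so V_0 = 27.6501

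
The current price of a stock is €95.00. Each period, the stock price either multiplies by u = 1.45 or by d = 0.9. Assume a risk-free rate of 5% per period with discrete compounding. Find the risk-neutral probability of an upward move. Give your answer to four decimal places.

Risk-neutral probability p = (1 + 0.05 − 0.9)/(1.45 − 0.9) = 0.1500/0.5500 = 0.2727

p = 0.2727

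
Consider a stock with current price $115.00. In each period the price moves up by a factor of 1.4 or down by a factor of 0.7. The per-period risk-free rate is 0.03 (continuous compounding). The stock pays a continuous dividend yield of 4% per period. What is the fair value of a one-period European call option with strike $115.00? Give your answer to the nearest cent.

$18.50

Per-period risk-free factor R = e^0.03 = 1.0305; dividend-adjusted growth = e^(0.03−0.04) = 0.9900.
Risk-neutral probability p = (0.9900 − 0.7)/(1.4 − 0.7) = 0.2900/0.7000 = 0.4144
Terminal stock prices: S_u = 161, S_d = 80.5
Terminal payoffs (S − K): max(46, 0) = 46, max(-34.5, 0) = 0
Node 0 (S = 115): V_0 = e^(−0.03)·[0.4144·46.0000 + 0.5856·0.0000] = 18.4971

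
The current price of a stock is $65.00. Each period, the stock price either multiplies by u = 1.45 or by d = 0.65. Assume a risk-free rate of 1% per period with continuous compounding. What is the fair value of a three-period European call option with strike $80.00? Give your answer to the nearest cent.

$13.32

Risk-neutral probability p = (e^0.01 − 0.65)/(1.45 − 0.65) = 0.3601/0.8000 = 0.4501
Terminal stock prices: S_uuu = 198.2, S_uud = 88.83, S_udd = 39.82, S_ddd = 17.85
Terminal payoffs (S − K): max(118.2, 0) = 118.2, max(8.831, 0) = 8.831, max(-40.18, 0) = 0, max(-62.15, 0) = 0
Node uu (S = 136.7): V_uu = e^(−0.01)·[0.4501·118.1606 + 0.5499·8.8306] = 57.4585
Node ud (S = 61.26): V_ud = e^(−0.01)·[0.4501·8.8306 + 0.5499·0.0000] = 3.9348
Node dd (S = 27.46): V_dd = e^(−0.01)·[0.4501·0.0000 + 0.5499·0.0000] = 0.0000
Node u (S = 94.25): V_u = e^(−0.01)·[0.4501·57.4585 + 0.5499·3.9348] = 27.7450
Node d (S = 42.25): V_d = e^(−0.01)·[0.4501·3.9348 + 0.5499·0.0000] = 1.7533
Node 0 (S = 65): V_0 = e^(−0.01)·[0.4501·27.7450 + 0.5499·1.7533] = 13.3173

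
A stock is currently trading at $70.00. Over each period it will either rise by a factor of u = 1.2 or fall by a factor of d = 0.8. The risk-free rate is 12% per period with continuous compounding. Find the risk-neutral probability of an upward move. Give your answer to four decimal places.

p = 0.8187

Risk-neutral probability p = (e^0.12 − 0.8)/(1.2 − 0.8) = 0.3275/0.4000 = 0.8187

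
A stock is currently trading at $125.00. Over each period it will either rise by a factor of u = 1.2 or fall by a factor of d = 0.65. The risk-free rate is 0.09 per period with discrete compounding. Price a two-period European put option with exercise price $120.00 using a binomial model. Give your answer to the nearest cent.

Risk-neutral probability p = (1 + 0.09 − 0.65)/(1.2 − 0.65) = 0.4400/0.5500 = 0.8000
Terminal stock prices: S_uu = 180, S_ud = 97.5, S_dd = 52.81
Terminal payoffs (K − S): max(-60, 0) = 0, max(22.5, 0) = 22.5, max(67.19, 0) = 67.19
Node u (S = 150): V_u = 1/1.09·[0.8000·0.0000 + 0.2000·22.5000] = 4.1284
Node d (S = 81.25): V_d = 1/1.09·[0.8000·22.5000 + 0.2000·67.1875] = 28.8417
Node 0 (S = 125): V_0 = 1/1.09·[0.8000·4.1284 + 0.2000·28.8417] = 8.3221

$8.32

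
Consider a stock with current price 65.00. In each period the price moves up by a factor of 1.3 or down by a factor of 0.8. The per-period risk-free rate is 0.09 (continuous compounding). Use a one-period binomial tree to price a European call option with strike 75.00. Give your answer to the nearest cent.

Risk-neutral probability p = (e^0.09 − 0.8)/(1.3 − 0.8) = 0.2942/0.5000 = 0.5883
Terminal stock prices: S_u = 84.5, S_d = 52
Terminal payoffs (S − K): max(9.5, 0) = 9.5, max(-23, 0) = 0
Node 0 (S = 65): V_0 = e^(−0.09)·[0.5883·9.5000 + 0.4117·0.0000] = 5.1082

5.11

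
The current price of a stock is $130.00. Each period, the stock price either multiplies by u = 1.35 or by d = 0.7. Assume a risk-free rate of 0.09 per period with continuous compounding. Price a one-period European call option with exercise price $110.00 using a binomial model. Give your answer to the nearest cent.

Risk-neutral probability p = (e^0.09 − 0.7)/(1.35 − 0.7) = 0.3942/0.6500 = 0.6064
Terminal stock prices: S_u = 175.5, S_d = 91
Terminal payoffs (S − K): max(65.5, 0) = 65.5, max(-19, 0) = 0
Node 0 (S = 130): V_0 = e^(−0.09)·[0.6064·65.5000 + 0.3936·0.0000] = 36.3019

$36.30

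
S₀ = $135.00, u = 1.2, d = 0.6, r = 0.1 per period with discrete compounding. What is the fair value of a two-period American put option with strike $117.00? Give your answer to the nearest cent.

Risk-neutral probability p = (1 + 0.1 − 0.6)/(1.2 − 0.6) = 0.5000/0.6000 = 0.8333
Terminal stock prices: S_uu = 194.4, S_ud = 97.2, S_dd = 48.6
Terminal payoffs (K − S): max(-77.4, 0) = 0, max(19.8, 0) = 19.8, max(68.4, 0) = 68.4
Node u (S = 162): continuation = 1/1.1·[0.8333·0.0000 + 0.1667·19.8000] = 3.0000; exercise value = 0.0000 ≤ continuation, so V_u = 3.0000
Node d (S = 81): continuation = 1/1.1·[0.8333·19.8000 + 0.1667·68.4000] = 25.3636; exercise value = 36.0000 > continuation, so V_d = 36.0000 (exercise)
Node 0 (S = 135): continuation = 1/1.1·[0.8333·3.0000 + 0.1667·36.0000] = 7.7273; exercise value = 0.0000 ≤ continuation, so V_0 = 7.7273

$7.73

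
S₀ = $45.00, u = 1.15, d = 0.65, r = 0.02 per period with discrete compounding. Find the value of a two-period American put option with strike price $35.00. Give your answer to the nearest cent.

Risk-neutral probability p = (1 + 0.02 − 0.65)/(1.15 − 0.65) = 0.3700/0.5000 = 0.7400
Terminal stock prices: S_uu = 59.51, S_ud = 33.64, S_dd = 19.01
Terminal payoffs (K − S): max(-24.51, 0) = 0, max(1.363, 0) = 1.363, max(15.99, 0) = 15.99
Node u (S = 51.75): continuation = 1/1.02·[0.7400·0.0000 + 0.2600·1.3625] = 0.3473; exercise value = 0.0000 ≤ continuation, so V_u = 0.3473
Node d (S = 29.25): continuation = 1/1.02·[0.7400·1.3625 + 0.2600·15.9875] = 5.0637; exercise value = 5.7500 > continuation, so V_d = 5.7500 (exercise)
Node 0 (S = 45): continuation = 1/1.02·[0.7400·0.3473 + 0.2600·5.7500] = 1.7177; exercise value = 0.0000 ≤ continuation, so V_0 = 1.7177

$1.72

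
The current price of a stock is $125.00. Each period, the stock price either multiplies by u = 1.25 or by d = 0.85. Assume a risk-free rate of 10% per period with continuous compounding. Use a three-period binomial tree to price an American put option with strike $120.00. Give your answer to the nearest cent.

$4.95

Risk-neutral probability p = (e^0.1 − 0.85)/(1.25 − 0.85) = 0.2552/0.4000 = 0.6379
Terminal stock prices: S_uuu = 244.1, S_uud = 166, S_udd = 112.9, S_ddd = 76.77
Terminal payoffs (K − S): max(-124.1, 0) = 0, max(-46.02, 0) = 0, max(7.109, 0) = 7.109, max(43.23, 0) = 43.23
Node uu (S = 195.3): continuation = e^(−0.1)·[0.6379·0.0000 + 0.3621·0.0000] = 0.0000; exercise value = 0.0000 ≤ continuation, so V_uu = 0.0000
Node ud (S = 132.8): continuation = e^(−0.1)·[0.6379·0.0000 + 0.3621·7.1094] = 2.3292; exercise value = 0.0000 ≤ continuation, so V_ud = 2.3292
Node dd (S = 90.31): continuation = e^(−0.1)·[0.6379·7.1094 + 0.3621·43.2344] = 18.2680; exercise value = 29.6875 > continuation, so V_dd = 29.6875 (exercise)
Node u (S = 156.2): continuation = e^(−0.1)·[0.6379·0.0000 + 0.3621·2.3292] = 0.7631; exercise value = 0.0000 ≤ continuation, so V_u = 0.7631
Node d (S = 106.2): continuation = e^(−0.1)·[0.6379·2.3292 + 0.3621·29.6875] = 11.0706; exercise value = 13.7500 > continuation, so V_d = 13.7500 (exercise)
Node 0 (S = 125): continuation = e^(−0.1)·[0.6379·0.7631 + 0.3621·13.7500] = 4.9452; exercise value = 0.0000 ≤ continuation, so V_0 = 4.9452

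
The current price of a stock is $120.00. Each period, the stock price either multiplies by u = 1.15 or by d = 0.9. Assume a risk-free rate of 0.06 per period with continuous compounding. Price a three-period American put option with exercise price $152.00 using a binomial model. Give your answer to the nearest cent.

$32.00

Risk-neutral probability p = (e^0.06 − 0.9)/(1.15 − 0.9) = 0.1618/0.2500 = 0.6473
Terminal stock prices: S_uuu = 182.5, S_uud = 142.8, S_udd = 111.8, S_ddd = 87.48
Terminal payoffs (K − S): max(-30.5, 0) = 0, max(9.17, 0) = 9.17, max(40.22, 0) = 40.22, max(64.52, 0) = 64.52
Node uu (S = 158.7): continuation = e^(−0.06)·[0.6473·0.0000 + 0.3527·9.1700] = 3.0455; exercise value = 0.0000 ≤ continuation, so V_uu = 3.0455
Node ud (S = 124.2): continuation = e^(−0.06)·[0.6473·9.1700 + 0.3527·40.2200] = 18.9482; exercise value = 27.8000 > continuation, so V_ud = 27.8000 (exercise)
Node dd (S = 97.2): continuation = e^(−0.06)·[0.6473·40.2200 + 0.3527·64.5200] = 45.9482; exercise value = 54.8000 > continuation, so V_dd = 54.8000 (exercise)
Node u (S = 138): continuation = e^(−0.06)·[0.6473·3.0455 + 0.3527·27.8000] = 11.0895; exercise value = 14.0000 > continuation, so V_u = 14.0000 (exercise)
Node d (S = 108): continuation = e^(−0.06)·[0.6473·27.8000 + 0.3527·54.8000] = 35.1482; exercise value = 44.0000 > continuation, so V_d = 44.0000 (exercise)
Node 0 (S = 120): continuation = e^(−0.06)·[0.6473·14.0000 + 0.3527·44.0000] = 23.1482; exercise value = 32.0000 > continuation, so V_0 = 32.0000 (exercise)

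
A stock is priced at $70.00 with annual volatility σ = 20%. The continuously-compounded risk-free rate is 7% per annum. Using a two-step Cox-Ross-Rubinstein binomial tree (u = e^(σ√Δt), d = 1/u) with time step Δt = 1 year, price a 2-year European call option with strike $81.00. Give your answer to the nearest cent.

$8.09

CRR parameters: u = e^(σ√Δt) = e^(0.2·√1) = 1.2214, d = 1/u = 0.8187
Per-period rate: rΔt = 0.07·1 = 0.07, so R = e^0.07 = 1.0725
Risk-neutral probability p = (e^0.07 − 0.8187)/(1.2214 − 0.8187) = 0.2538/0.4027 = 0.6302
Terminal stock prices: S_uu = 104.4, S_ud = 70, S_dd = 46.92
Terminal payoffs (S − K): max(23.43, 0) = 23.43, max(-11, 0) = 0, max(-34.08, 0) = 0
Node u (S = 85.5): V_u = e^(−0.07)·[0.6302·23.4277 + 0.3698·0.0000] = 13.7667
Node d (S = 57.31): V_d = e^(−0.07)·[0.6302·0.0000 + 0.3698·0.0000] = 0.0000
Node 0 (S = 70): V_0 = e^(−0.07)·[0.6302·13.7667 + 0.3698·0.0000] = 8.0897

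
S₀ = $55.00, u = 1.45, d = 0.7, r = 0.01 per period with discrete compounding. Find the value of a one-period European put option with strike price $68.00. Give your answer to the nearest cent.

$17.14

Risk-neutral probability p = (1 + 0.01 − 0.7)/(1.45 − 0.7) = 0.3100/0.7500 = 0.4133
Terminal stock prices: S_u = 79.75, S_d = 38.5
Terminal payoffs (K − S): max(-11.75, 0) = 0, max(29.5, 0) = 29.5
Node 0 (S = 55): V_0 = 1/1.01·[0.4133·0.0000 + 0.5867·29.5000] = 17.1353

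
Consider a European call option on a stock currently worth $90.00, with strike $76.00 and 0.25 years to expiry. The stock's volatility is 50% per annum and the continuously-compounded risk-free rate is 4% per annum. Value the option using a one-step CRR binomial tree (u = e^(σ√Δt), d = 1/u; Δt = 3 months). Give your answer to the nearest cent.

$17.93

CRR parameters: u = e^(σ√Δt) = e^(0.5·√0.25) = 1.2840, d = 1/u = 0.7788
Per-period rate: rΔt = 0.04·0.25 = 0.01, so R = e^0.01 = 1.0101
Risk-neutral probability p = (e^0.01 − 0.7788)/(1.2840 − 0.7788) = 0.2312/0.5052 = 0.4577
Terminal stock prices: S_u = 115.6, S_d = 70.09
Terminal payoffs (S − K): max(39.56, 0) = 39.56, max(-5.908, 0) = 0
Node 0 (S = 90): V_0 = e^(−0.01)·[0.4577·39.5623 + 0.5423·0.0000] = 17.9281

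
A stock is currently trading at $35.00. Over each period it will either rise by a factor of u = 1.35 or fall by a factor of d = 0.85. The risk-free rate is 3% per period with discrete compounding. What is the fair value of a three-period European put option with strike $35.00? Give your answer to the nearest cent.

Risk-neutral probability p = (1 + 0.03 − 0.85)/(1.35 − 0.85) = 0.1800/0.5000 = 0.3600
Terminal stock prices: S_uuu = 86.11, S_uud = 54.22, S_udd = 34.14, S_ddd = 21.49
Terminal payoffs (K − S): max(-51.11, 0) = 0, max(-19.22, 0) = 0, max(0.8619, 0) = 0.8619, max(13.51, 0) = 13.51
Node uu (S = 63.79): V_uu = 1/1.03·[0.3600·0.0000 + 0.6400·0.0000] = 0.0000
Node ud (S = 40.16): V_ud = 1/1.03·[0.3600·0.0000 + 0.6400·0.8619] = 0.5355
Node dd (S = 25.29): V_dd = 1/1.03·[0.3600·0.8619 + 0.6400·13.5056] = 8.6931
Node u (S = 47.25): V_u = 1/1.03·[0.3600·0.0000 + 0.6400·0.5355] = 0.3328
Node d (S = 29.75): V_d = 1/1.03·[0.3600·0.5355 + 0.6400·8.6931] = 5.5887
Node 0 (S = 35): V_0 = 1/1.03·[0.3600·0.3328 + 0.6400·5.5887] = 3.5889

$3.59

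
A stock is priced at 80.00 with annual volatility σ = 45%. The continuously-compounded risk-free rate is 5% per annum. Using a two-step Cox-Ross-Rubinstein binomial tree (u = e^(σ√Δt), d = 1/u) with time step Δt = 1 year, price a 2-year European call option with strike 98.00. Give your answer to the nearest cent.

CRR parameters: u = e^(σ√Δt) = e^(0.45·√1) = 1.5683, d = 1/u = 0.6376
Per-period rate: rΔt = 0.05·1 = 0.05, so R = e^0.05 = 1.0513
Risk-neutral probability p = (e^0.05 − 0.6376)/(1.5683 − 0.6376) = 0.4136/0.9307 = 0.4445
Terminal stock prices: S_uu = 196.8, S_ud = 80, S_dd = 32.53
Terminal payoffs (S − K): max(98.77, 0) = 98.77, max(-18, 0) = 0, max(-65.47, 0) = 0
Node u (S = 125.5): V_u = e^(−0.05)·[0.4445·98.7682 + 0.5555·0.0000] = 41.7567
Node d (S = 51.01): V_d = e^(−0.05)·[0.4445·0.0000 + 0.5555·0.0000] = 0.0000
Node 0 (S = 80): V_0 = e^(−0.05)·[0.4445·41.7567 + 0.5555·0.0000] = 17.6537

17.65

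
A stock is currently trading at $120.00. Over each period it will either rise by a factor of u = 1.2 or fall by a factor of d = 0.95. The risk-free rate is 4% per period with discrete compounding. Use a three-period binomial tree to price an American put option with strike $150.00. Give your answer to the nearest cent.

$30.00

Risk-neutral probability p = (1 + 0.04 − 0.95)/(1.2 − 0.95) = 0.0900/0.2500 = 0.3600
Terminal stock prices: S_uuu = 207.4, S_uud = 164.2, S_udd = 130, S_ddd = 102.9
Terminal payoffs (K − S): max(-57.36, 0) = 0, max(-14.16, 0) = 0, max(20.04, 0) = 20.04, max(47.12, 0) = 47.12
Node uu (S = 172.8): continuation = 1/1.04·[0.3600·0.0000 + 0.6400·0.0000] = 0.0000; exercise value = 0.0000 ≤ continuation, so V_uu = 0.0000
Node ud (S = 136.8): continuation = 1/1.04·[0.3600·0.0000 + 0.6400·20.0400] = 12.3323; exercise value = 13.2000 > continuation, so V_ud = 13.2000 (exercise)
Node dd (S = 108.3): continuation = 1/1.04·[0.3600·20.0400 + 0.6400·47.1150] = 35.9308; exercise value = 41.7000 > continuation, so V_dd = 41.7000 (exercise)
Node u (S = 144): continuation = 1/1.04·[0.3600·0.0000 + 0.6400·13.2000] = 8.1231; exercise value = 6.0000 ≤ continuation, so V_u = 8.1231
Node d (S = 114): continuation = 1/1.04·[0.3600·13.2000 + 0.6400·41.7000] = 30.2308; exercise value = 36.0000 > continuation, so V_d = 36.0000 (exercise)
Node 0 (S = 120): continuation = 1/1.04·[0.3600·8.1231 + 0.6400·36.0000] = 24.9657; exercise value = 30.0000 > continuation, so V_0 = 30.0000 (exercise)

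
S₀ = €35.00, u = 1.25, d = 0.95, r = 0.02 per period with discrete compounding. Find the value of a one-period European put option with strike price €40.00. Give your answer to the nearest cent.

€5.07

Risk-neutral probability p = (1 + 0.02 − 0.95)/(1.25 − 0.95) = 0.0700/0.3000 = 0.2333
Terminal stock prices: S_u = 43.75, S_d = 33.25
Terminal payoffs (K − S): max(-3.75, 0) = 0, max(6.75, 0) = 6.75
Node 0 (S = 35): V_0 = 1/1.02·[0.2333·0.0000 + 0.7667·6.7500] = 5.0735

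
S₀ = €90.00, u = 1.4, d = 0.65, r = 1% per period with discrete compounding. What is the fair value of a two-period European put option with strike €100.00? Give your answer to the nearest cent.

€25.29

Risk-neutral probability p = (1 + 0.01 − 0.65)/(1.4 − 0.65) = 0.3600/0.7500 = 0.4800
Terminal stock prices: S_uu = 176.4, S_ud = 81.9, S_dd = 38.03
Terminal payoffs (K − S): max(-76.4, 0) = 0, max(18.1, 0) = 18.1, max(61.97, 0) = 61.97
Node u (S = 126): V_u = 1/1.01·[0.4800·0.0000 + 0.5200·18.1000] = 9.3188
Node d (S = 58.5): V_d = 1/1.01·[0.4800·18.1000 + 0.5200·61.9750] = 40.5099
Node 0 (S = 90): V_0 = 1/1.01·[0.4800·9.3188 + 0.5200·40.5099] = 25.2853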